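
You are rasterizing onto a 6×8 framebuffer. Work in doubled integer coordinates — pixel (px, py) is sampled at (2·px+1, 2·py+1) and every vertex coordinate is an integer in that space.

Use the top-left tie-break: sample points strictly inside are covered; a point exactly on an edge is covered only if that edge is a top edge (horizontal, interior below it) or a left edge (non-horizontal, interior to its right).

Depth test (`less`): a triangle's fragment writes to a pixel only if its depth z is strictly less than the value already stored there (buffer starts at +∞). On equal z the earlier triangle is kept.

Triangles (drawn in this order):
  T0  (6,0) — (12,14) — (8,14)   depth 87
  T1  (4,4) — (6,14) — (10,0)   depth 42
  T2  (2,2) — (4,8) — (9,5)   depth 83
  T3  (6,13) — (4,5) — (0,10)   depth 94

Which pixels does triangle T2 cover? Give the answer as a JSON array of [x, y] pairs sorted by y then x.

T0:
  2·area = 56
  edge (6, 0)→(12, 14): d=(6,14) right/bottom  bias=-1
  edge (12, 14)→(8, 14): d=(-4,0) right/bottom  bias=-1
  edge (8, 14)→(6, 0): d=(-2,-14) top-left  bias=+0
    (3,1)@(7, 3): e=[4,44,8] → X
    (4,1)@(9, 3): e=[-24,44,36] → .
    (3,2)@(7, 5): e=[16,36,4] → X
    (4,2)@(9, 5): e=[-12,36,32] → .
    (3,3)@(7, 7): e=[28,28,0] → X  [on edge]
    (4,3)@(9, 7): e=[0,28,28] → .  [on edge]
    (3,4)@(7, 9): e=[40,20,-4] → .
    (4,4)@(9, 9): e=[12,20,24] → X
    (5,4)@(11, 9): e=[-16,20,52] → .
    (4,5)@(9, 11): e=[24,12,20] → X
    (5,5)@(11, 11): e=[-4,12,48] → .
    (4,6)@(9, 13): e=[36,4,16] → X
  covered (7 px):
    . . . . . .
    . . . X . .
    . . . X . .
    . . . X . .
    . . . . X .
    . . . . X .
    . . . . X X
    . . . . . .
T1:
  2·area = 68  (B↔C swapped to make it positive)
  edge (4, 4)→(10, 0): d=(6,-4) top-left  bias=+0
  edge (10, 0)→(6, 14): d=(-4,14) right/bottom  bias=-1
  edge (6, 14)→(4, 4): d=(-2,-10) top-left  bias=+0
    (4,0)@(9, 1): e=[2,10,56] → X
    (5,0)@(11, 1): e=[10,-18,76] → .
    (3,1)@(7, 3): e=[6,30,32] → X
    (5,1)@(11, 3): e=[22,-26,72] → .
    (2,2)@(5, 5): e=[10,50,8] → X
    (4,2)@(9, 5): e=[26,-6,48] → .
    (2,3)@(5, 7): e=[22,42,4] → X
    (4,3)@(9, 7): e=[38,-14,44] → .
    (2,4)@(5, 9): e=[34,34,0] → X  [on edge]
    (4,4)@(9, 9): e=[50,-22,40] → .
    (2,5)@(5, 11): e=[46,26,-4] → .
    (3,5)@(7, 11): e=[54,-2,16] → .
  covered (9 px):
    . . . . X .
    . . . X X .
    . . X X . .
    . . X X . .
    . . X X . .
    . . . . . .
    . . . . . .
    . . . . . .
T2:
  2·area = 36  (B↔C swapped to make it positive)
  edge (2, 2)→(9, 5): d=(7,3) right/bottom  bias=-1
  edge (9, 5)→(4, 8): d=(-5,3) right/bottom  bias=-1
  edge (4, 8)→(2, 2): d=(-2,-6) top-left  bias=+0
    (1,1)@(3, 3): e=[4,28,4] → X
    (2,1)@(5, 3): e=[-2,22,16] → .
    (1,2)@(3, 5): e=[18,18,0] → X  [on edge]
    (2,2)@(5, 5): e=[12,12,12] → X
    (3,2)@(7, 5): e=[6,6,24] → X
    (4,2)@(9, 5): e=[0,0,36] → .  [on edge]
    (1,3)@(3, 7): e=[32,8,-4] → .
    (2,3)@(5, 7): e=[26,2,8] → X
    (3,3)@(7, 7): e=[20,-4,20] → .
    (2,4)@(5, 9): e=[40,-8,4] → .
    (2,5)@(5, 11): e=[54,-18,0] → .  [on edge]
  covered (5 px):
    . . . . . .
    . X . . . .
    . X X X . .
    . . X . . .
    . . . . . .
    . . . . . .
    . . . . . .
    . . . . . .
T3:
  2·area = 42  (B↔C swapped to make it positive)
  edge (6, 13)→(0, 10): d=(-6,-3) top-left  bias=+0
  edge (0, 10)→(4, 5): d=(4,-5) top-left  bias=+0
  edge (4, 5)→(6, 13): d=(2,8) right/bottom  bias=-1
    (1,0)@(3, 1): e=[63,-21,0] → .  [on edge]
    (1,3)@(3, 7): e=[27,3,12] → X
    (2,3)@(5, 7): e=[33,13,-4] → .
    (0,4)@(1, 9): e=[9,1,32] → X
    (2,4)@(5, 9): e=[21,21,0] → .  [on edge]
    (0,5)@(1, 11): e=[-3,9,36] → .
    (1,5)@(3, 11): e=[3,19,20] → X
    (2,5)@(5, 11): e=[9,29,4] → X
    (3,5)@(7, 11): e=[15,39,-12] → .
    (1,6)@(3, 13): e=[-9,27,24] → .
    (2,6)@(5, 13): e=[-3,37,8] → .
  covered (5 px):
    . . . . . .
    . . . . . .
    . . . . . .
    . X . . . .
    X X . . . .
    . X X . . .
    . . . . . .
    . . . . . .

Final: [[1,1],[1,2],[2,2],[3,2],[2,3]]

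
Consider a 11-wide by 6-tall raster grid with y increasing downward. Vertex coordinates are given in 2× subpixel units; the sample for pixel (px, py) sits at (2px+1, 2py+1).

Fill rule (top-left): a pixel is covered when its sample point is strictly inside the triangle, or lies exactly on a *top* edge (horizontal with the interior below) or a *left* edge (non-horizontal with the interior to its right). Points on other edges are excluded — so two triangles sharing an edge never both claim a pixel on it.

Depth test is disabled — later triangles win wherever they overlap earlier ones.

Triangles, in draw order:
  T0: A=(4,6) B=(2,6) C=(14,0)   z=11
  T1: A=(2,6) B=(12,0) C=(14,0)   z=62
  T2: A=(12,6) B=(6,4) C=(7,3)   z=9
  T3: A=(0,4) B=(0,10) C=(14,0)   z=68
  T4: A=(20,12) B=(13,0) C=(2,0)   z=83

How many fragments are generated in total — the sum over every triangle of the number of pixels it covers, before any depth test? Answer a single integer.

T0:
  2·area = 12
  edge (4, 6)→(2, 6): d=(-2,0) right/bottom  bias=-1
  edge (2, 6)→(14, 0): d=(12,-6) top-left  bias=+0
  edge (14, 0)→(4, 6): d=(-10,6) right/bottom  bias=-1
    (4,1)@(9, 3): e=[6,6,0] → ·  [on edge]
    (2,2)@(5, 5): e=[2,6,4] → █
    (3,2)@(7, 5): e=[2,18,-8] → ·
    (2,3)@(5, 7): e=[-2,30,-16] → ·
  covered (1 px):
    · · · · · · · · · · ·
    · · · · · · · · · · ·
    · · █ · · · · · · · ·
    · · · · · · · · · · ·
    · · · · · · · · · · ·
    · · · · · · · · · · ·
T1:
  2·area = 12
  edge (2, 6)→(12, 0): d=(10,-6) top-left  bias=+0
  edge (12, 0)→(14, 0): d=(2,0) top-left  bias=+0
  edge (14, 0)→(2, 6): d=(-12,6) right/bottom  bias=-1
    (5,0)@(11, 1): e=[4,2,6] → █
    (6,0)@(13, 1): e=[16,2,-6] → ·
    (3,1)@(7, 3): e=[0,6,6] → █  [on edge]
    (4,1)@(9, 3): e=[12,6,-6] → ·
    (5,1)@(11, 3): e=[24,6,-18] → ·
    (3,2)@(7, 5): e=[20,10,-18] → ·
  covered (2 px):
    · · · · · █ · · · · ·
    · · · █ · · · · · · ·
    · · · · · · · · · · ·
    · · · · · · · · · · ·
    · · · · · · · · · · ·
    · · · · · · · · · · ·
T2:
  2·area = 8
  edge (12, 6)→(6, 4): d=(-6,-2) top-left  bias=+0
  edge (6, 4)→(7, 3): d=(1,-1) top-left  bias=+0
  edge (7, 3)→(12, 6): d=(5,3) right/bottom  bias=-1
    (4,0)@(9, 1): e=[24,0,-16] → ·  [on edge]
    (1,1)@(3, 3): e=[0,-4,12] → ·  [on edge]
    (3,1)@(7, 3): e=[8,0,0] → ·  [on edge]
    (2,2)@(5, 5): e=[-8,0,16] → ·  [on edge]
    (4,2)@(9, 5): e=[0,4,4] → █  [on edge]
    (5,2)@(11, 5): e=[4,6,-2] → ·
    (1,3)@(3, 7): e=[-24,0,32] → ·  [on edge]
    (4,3)@(9, 7): e=[-12,6,14] → ·
    (7,3)@(15, 7): e=[0,12,-4] → ·  [on edge]
    (0,4)@(1, 9): e=[-40,0,48] → ·  [on edge]
    (8,4)@(17, 9): e=[-8,16,0] → ·  [on edge]
    (10,4)@(21, 9): e=[0,20,-12] → ·  [on edge]
  covered (1 px):
    · · · · · · · · · · ·
    · · · · · · · · · · ·
    · · · · █ · · · · · ·
    · · · · · · · · · · ·
    · · · · · · · · · · ·
    · · · · · · · · · · ·
T3:
  2·area = 84  (B↔C swapped to make it positive)
  edge (0, 4)→(14, 0): d=(14,-4) top-left  bias=+0
  edge (14, 0)→(0, 10): d=(-14,10) right/bottom  bias=-1
  edge (0, 10)→(0, 4): d=(0,-6) top-left  bias=+0
    (5,0)@(11, 1): e=[2,16,66] → █
    (6,0)@(13, 1): e=[10,-4,78] → ·
    (2,1)@(5, 3): e=[6,48,30] → █
    (3,1)@(7, 3): e=[14,28,42] → █
    (4,1)@(9, 3): e=[22,8,54] → █
    (5,1)@(11, 3): e=[30,-12,66] → ·
    (0,2)@(1, 5): e=[18,60,6] → █
    (1,2)@(3, 5): e=[26,40,18] → █
    (3,2)@(7, 5): e=[42,0,42] → ·  [on edge]
    (4,2)@(9, 5): e=[50,-20,54] → ·
    (0,3)@(1, 7): e=[46,32,6] → █
    (2,3)@(5, 7): e=[62,-8,30] → ·
  covered (10 px):
    · · · · · █ · · · · ·
    · · █ █ █ · · · · · ·
    █ █ █ · · · · · · · ·
    █ █ · · · · · · · · ·
    █ · · · · · · · · · ·
    · · · · · · · · · · ·
T4:
  2·area = 132  (B↔C swapped to make it positive)
  edge (20, 12)→(2, 0): d=(-18,-12) top-left  bias=+0
  edge (2, 0)→(13, 0): d=(11,0) top-left  bias=+0
  edge (13, 0)→(20, 12): d=(7,12) right/bottom  bias=-1
    (2,0)@(5, 1): e=[18,11,103] → █
    (3,0)@(7, 1): e=[42,11,79] → █
    (4,0)@(9, 1): e=[66,11,55] → █
    (5,0)@(11, 1): e=[90,11,31] → █
    (6,0)@(13, 1): e=[114,11,7] → █
    (7,0)@(15, 1): e=[138,11,-17] → ·
    (2,1)@(5, 3): e=[-18,33,117] → ·
    (3,1)@(7, 3): e=[6,33,93] → █
    (7,1)@(15, 3): e=[102,33,-3] → ·
    (3,2)@(7, 5): e=[-30,55,107] → ·
    (4,2)@(9, 5): e=[-6,55,83] → ·
    (5,2)@(11, 5): e=[18,55,59] → █
  covered (17 px):
    · · █ █ █ █ █ · · · ·
    · · · █ █ █ █ · · · ·
    · · · · · █ █ █ · · ·
    · · · · · · █ █ █ · ·
    · · · · · · · · █ · ·
    · · · · · · · · · █ ·

Final: 31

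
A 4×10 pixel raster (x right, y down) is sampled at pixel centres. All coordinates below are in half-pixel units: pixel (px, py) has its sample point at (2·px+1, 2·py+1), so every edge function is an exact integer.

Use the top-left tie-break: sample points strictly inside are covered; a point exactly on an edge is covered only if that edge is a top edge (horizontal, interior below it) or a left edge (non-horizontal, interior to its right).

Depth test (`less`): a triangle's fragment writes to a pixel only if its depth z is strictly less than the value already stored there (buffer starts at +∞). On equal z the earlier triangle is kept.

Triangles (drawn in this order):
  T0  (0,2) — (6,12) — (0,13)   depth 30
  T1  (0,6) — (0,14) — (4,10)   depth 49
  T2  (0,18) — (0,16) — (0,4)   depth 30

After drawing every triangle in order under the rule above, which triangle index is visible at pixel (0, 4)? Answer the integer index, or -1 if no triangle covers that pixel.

T0:
  2·area = 66
  edge (0, 2)→(6, 12): d=(6,10) right/bottom  bias=-1
  edge (6, 12)→(0, 13): d=(-6,1) right/bottom  bias=-1
  edge (0, 13)→(0, 2): d=(0,-11) top-left  bias=+0
    (0,2)@(1, 5): e=[8,47,11] → #
    (1,2)@(3, 5): e=[-12,45,33] → ·
    (0,3)@(1, 7): e=[20,35,11] → #
    (1,3)@(3, 7): e=[0,33,33] → ·  [on edge]
    (0,4)@(1, 9): e=[32,23,11] → #
    (1,4)@(3, 9): e=[12,21,33] → #
    (2,4)@(5, 9): e=[-8,19,55] → ·
    (0,5)@(1, 11): e=[44,11,11] → #
    (2,5)@(5, 11): e=[4,7,55] → #
    (3,5)@(7, 11): e=[-16,5,77] → ·
    (0,6)@(1, 13): e=[56,-1,11] → ·
    (1,6)@(3, 13): e=[36,-3,33] → ·
  covered (7 px):
    · · · ·
    · · · ·
    # · · ·
    # · · ·
    # # · ·
    # # # ·
    · · · ·
    · · · ·
    · · · ·
    · · · ·
T1:
  2·area = 32  (B↔C swapped to make it positive)
  edge (0, 6)→(4, 10): d=(4,4) right/bottom  bias=-1
  edge (4, 10)→(0, 14): d=(-4,4) right/bottom  bias=-1
  edge (0, 14)→(0, 6): d=(0,-8) top-left  bias=+0
    (0,3)@(1, 7): e=[0,24,8] → ·  [on edge]
    (3,3)@(7, 7): e=[-24,0,56] → ·  [on edge]
    (0,4)@(1, 9): e=[8,16,8] → #
    (1,4)@(3, 9): e=[0,8,24] → ·  [on edge]
    (2,4)@(5, 9): e=[-8,0,40] → ·  [on edge]
    (0,5)@(1, 11): e=[16,8,8] → #
    (1,5)@(3, 11): e=[8,0,24] → ·  [on edge]
    (2,5)@(5, 11): e=[0,-8,40] → ·  [on edge]
    (0,6)@(1, 13): e=[24,0,8] → ·  [on edge]
    (3,6)@(7, 13): e=[0,-24,56] → ·  [on edge]
  covered (2 px):
    · · · ·
    · · · ·
    · · · ·
    · · · ·
    # · · ·
    # · · ·
    · · · ·
    · · · ·
    · · · ·
    · · · ·
T2:
  degenerate (2·area = 0) — covers nothing

Z-buffer (winner per pixel, '.' = empty):
  . . . .
  . . . .
  0 . . .
  0 . . .
  0 0 . .
  0 0 0 .
  . . . .
  . . . .
  . . . .
  . . . .

Result: 0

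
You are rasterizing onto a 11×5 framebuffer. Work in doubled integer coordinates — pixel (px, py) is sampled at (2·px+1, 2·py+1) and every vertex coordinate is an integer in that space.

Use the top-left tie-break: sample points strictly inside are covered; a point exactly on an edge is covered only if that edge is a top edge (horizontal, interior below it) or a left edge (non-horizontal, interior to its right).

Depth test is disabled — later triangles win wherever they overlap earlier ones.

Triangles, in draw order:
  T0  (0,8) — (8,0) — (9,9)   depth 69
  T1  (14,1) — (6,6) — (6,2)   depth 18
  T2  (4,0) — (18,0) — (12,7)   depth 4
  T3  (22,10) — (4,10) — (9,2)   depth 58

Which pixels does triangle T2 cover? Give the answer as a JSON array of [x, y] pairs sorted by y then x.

T0:
  2·area = 80
  edge (0, 8)→(8, 0): d=(8,-8) top-left  bias=+0
  edge (8, 0)→(9, 9): d=(1,9) right/bottom  bias=-1
  edge (9, 9)→(0, 8): d=(-9,-1) top-left  bias=+0
    (3,0)@(7, 1): e=[0,10,70] → █  [on edge]
    (4,0)@(9, 1): e=[16,-8,72] → ·
    (2,1)@(5, 3): e=[0,30,50] → █  [on edge]
    (4,1)@(9, 3): e=[32,-6,54] → ·
    (1,2)@(3, 5): e=[0,50,30] → █  [on edge]
    (4,2)@(9, 5): e=[48,-4,36] → ·
    (0,3)@(1, 7): e=[0,70,10] → █  [on edge]
    (4,3)@(9, 7): e=[64,-2,18] → ·
    (0,4)@(1, 9): e=[16,72,-8] → ·
    (1,4)@(3, 9): e=[32,54,-6] → ·
    (2,4)@(5, 9): e=[48,36,-4] → ·
    (3,4)@(7, 9): e=[64,18,-2] → ·
    (4,4)@(9, 9): e=[80,0,0] → ·  [on edge]
  covered (10 px):
    · · · █ · · · · · · ·
    · · █ █ · · · · · · ·
    · █ █ █ · · · · · · ·
    █ █ █ █ · · · · · · ·
    · · · · · · · · · · ·
T1:
  2·area = 32
  edge (14, 1)→(6, 6): d=(-8,5) right/bottom  bias=-1
  edge (6, 6)→(6, 2): d=(0,-4) top-left  bias=+0
  edge (6, 2)→(14, 1): d=(8,-1) top-left  bias=+0
    (3,1)@(7, 3): e=[19,4,9] → █
    (4,1)@(9, 3): e=[9,12,11] → █
    (5,1)@(11, 3): e=[-1,20,13] → ·
    (3,2)@(7, 5): e=[3,4,25] → █
    (4,2)@(9, 5): e=[-7,12,27] → ·
    (3,3)@(7, 7): e=[-13,4,41] → ·
  covered (3 px):
    · · · · · · · · · · ·
    · · · █ █ · · · · · ·
    · · · █ · · · · · · ·
    · · · · · · · · · · ·
    · · · · · · · · · · ·
T2:
  2·area = 98
  edge (4, 0)→(18, 0): d=(14,0) top-left  bias=+0
  edge (18, 0)→(12, 7): d=(-6,7) right/bottom  bias=-1
  edge (12, 7)→(4, 0): d=(-8,-7) top-left  bias=+0
    (3,0)@(7, 1): e=[14,71,13] → █
    (4,0)@(9, 1): e=[14,57,27] → █
    (5,0)@(11, 1): e=[14,43,41] → █
    (6,0)@(13, 1): e=[14,29,55] → █
    (7,0)@(15, 1): e=[14,15,69] → █
    (8,0)@(17, 1): e=[14,1,83] → █
    (9,0)@(19, 1): e=[14,-13,97] → ·
    (3,1)@(7, 3): e=[42,59,-3] → ·
    (4,1)@(9, 3): e=[42,45,11] → █
    (8,1)@(17, 3): e=[42,-11,67] → ·
    (4,2)@(9, 5): e=[70,33,-5] → ·
    (5,2)@(11, 5): e=[70,19,9] → █
  covered (12 px):
    · · · █ █ █ █ █ █ · ·
    · · · · █ █ █ █ · · ·
    · · · · · █ █ · · · ·
    · · · · · · · · · · ·
    · · · · · · · · · · ·
T3:
  2·area = 144
  edge (22, 10)→(4, 10): d=(-18,0) right/bottom  bias=-1
  edge (4, 10)→(9, 2): d=(5,-8) top-left  bias=+0
  edge (9, 2)→(22, 10): d=(13,8) right/bottom  bias=-1
    (4,1)@(9, 3): e=[126,5,13] → █
    (5,1)@(11, 3): e=[126,21,-3] → ·
    (4,2)@(9, 5): e=[90,15,39] → █
    (5,2)@(11, 5): e=[90,31,23] → █
    (6,2)@(13, 5): e=[90,47,7] → █
    (7,2)@(15, 5): e=[90,63,-9] → ·
    (3,3)@(7, 7): e=[54,9,81] → █
    (7,3)@(15, 7): e=[54,73,17] → █
    (8,3)@(17, 7): e=[54,89,1] → █
    (9,3)@(19, 7): e=[54,105,-15] → ·
    (2,4)@(5, 9): e=[18,3,123] → █
    (9,4)@(19, 9): e=[18,115,11] → █
  covered (18 px):
    · · · · · · · · · · ·
    · · · · █ · · · · · ·
    · · · · █ █ █ · · · ·
    · · · █ █ █ █ █ █ · ·
    · · █ █ █ █ █ █ █ █ ·

Answer: [[3,0],[4,0],[5,0],[6,0],[7,0],[8,0],[4,1],[5,1],[6,1],[7,1],[5,2],[6,2]]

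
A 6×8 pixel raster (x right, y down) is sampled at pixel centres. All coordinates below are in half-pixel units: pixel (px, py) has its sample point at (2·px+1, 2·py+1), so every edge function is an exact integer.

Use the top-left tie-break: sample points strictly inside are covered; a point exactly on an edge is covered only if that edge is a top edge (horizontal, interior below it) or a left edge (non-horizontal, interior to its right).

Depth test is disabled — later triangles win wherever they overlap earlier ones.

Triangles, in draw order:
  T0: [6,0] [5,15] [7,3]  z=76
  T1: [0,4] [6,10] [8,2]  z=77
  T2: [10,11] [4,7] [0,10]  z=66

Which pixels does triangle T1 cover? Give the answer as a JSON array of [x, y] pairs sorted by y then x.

T0:
  2·area = 18  (B↔C swapped to make it positive)
  edge (6, 0)→(7, 3): d=(1,3) right/bottom  bias=-1
  edge (7, 3)→(5, 15): d=(-2,12) right/bottom  bias=-1
  edge (5, 15)→(6, 0): d=(1,-15) top-left  bias=+0
    (3,1)@(7, 3): e=[0,0,18] → .  [on edge]
    (4,4)@(9, 9): e=[0,-36,54] → .  [on edge]
    (2,7)@(5, 15): e=[18,0,0] → .  [on edge]
    (5,7)@(11, 15): e=[0,-72,90] → .  [on edge]
  covered (0 px):
    . . . . . .
    . . . . . .
    . . . . . .
    . . . . . .
    . . . . . .
    . . . . . .
    . . . . . .
    . . . . . .
T1:
  2·area = 60  (B↔C swapped to make it positive)
  edge (0, 4)→(8, 2): d=(8,-2) top-left  bias=+0
  edge (8, 2)→(6, 10): d=(-2,8) right/bottom  bias=-1
  edge (6, 10)→(0, 4): d=(-6,-6) top-left  bias=+0
    (2,1)@(5, 3): e=[2,22,36] → X
    (3,1)@(7, 3): e=[6,6,48] → X
    (4,1)@(9, 3): e=[10,-10,60] → .
    (0,2)@(1, 5): e=[10,50,0] → X  [on edge]
    (1,2)@(3, 5): e=[14,34,12] → X
    (4,2)@(9, 5): e=[26,-14,48] → .
    (0,3)@(1, 7): e=[26,46,-12] → .
    (1,3)@(3, 7): e=[30,30,0] → X  [on edge]
    (3,3)@(7, 7): e=[38,-2,24] → .
    (1,4)@(3, 9): e=[46,26,-12] → .
    (2,4)@(5, 9): e=[50,10,0] → X  [on edge]
    (3,4)@(7, 9): e=[54,-6,12] → .
    (3,5)@(7, 11): e=[70,-10,0] → .  [on edge]
    (4,6)@(9, 13): e=[90,-30,0] → .  [on edge]
    (5,7)@(11, 15): e=[110,-50,0] → .  [on edge]
  covered (9 px):
    . . . . . .
    . . X X . .
    X X X X . .
    . X X . . .
    . . X . . .
    . . . . . .
    . . . . . .
    . . . . . .
T2:
  2·area = 34  (B↔C swapped to make it positive)
  edge (10, 11)→(0, 10): d=(-10,-1) top-left  bias=+0
  edge (0, 10)→(4, 7): d=(4,-3) top-left  bias=+0
  edge (4, 7)→(10, 11): d=(6,4) right/bottom  bias=-1
    (0,2)@(1, 5): e=[51,-17,0] → .  [on edge]
    (1,4)@(3, 9): e=[13,5,16] → X
    (2,4)@(5, 9): e=[15,11,8] → X
    (3,4)@(7, 9): e=[17,17,0] → .  [on edge]
    (1,5)@(3, 11): e=[-7,13,28] → .
    (2,5)@(5, 11): e=[-5,19,20] → .
  covered (2 px):
    . . . . . .
    . . . . . .
    . . . . . .
    . . . . . .
    . X X . . .
    . . . . . .
    . . . . . .
    . . . . . .

Answer: [[2,1],[3,1],[0,2],[1,2],[2,2],[3,2],[1,3],[2,3],[2,4]]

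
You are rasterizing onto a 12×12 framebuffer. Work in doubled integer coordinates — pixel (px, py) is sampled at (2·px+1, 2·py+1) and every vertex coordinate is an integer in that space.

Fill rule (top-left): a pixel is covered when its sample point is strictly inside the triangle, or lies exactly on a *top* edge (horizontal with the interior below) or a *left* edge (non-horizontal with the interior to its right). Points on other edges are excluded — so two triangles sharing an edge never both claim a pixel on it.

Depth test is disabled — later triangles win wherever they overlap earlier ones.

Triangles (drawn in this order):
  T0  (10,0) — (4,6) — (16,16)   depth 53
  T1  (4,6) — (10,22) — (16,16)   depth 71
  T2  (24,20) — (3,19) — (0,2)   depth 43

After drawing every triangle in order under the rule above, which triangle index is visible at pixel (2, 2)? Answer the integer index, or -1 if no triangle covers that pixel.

T0:
  2·area = 132  (B↔C swapped to make it positive)
  edge (10, 0)→(16, 16): d=(6,16) right/bottom  bias=-1
  edge (16, 16)→(4, 6): d=(-12,-10) top-left  bias=+0
  edge (4, 6)→(10, 0): d=(6,-6) top-left  bias=+0
    (4,0)@(9, 1): e=[22,110,0] → #  [on edge]
    (5,0)@(11, 1): e=[-10,130,12] → ·
    (3,1)@(7, 3): e=[66,66,0] → #  [on edge]
    (5,1)@(11, 3): e=[2,106,24] → #
    (6,1)@(13, 3): e=[-30,126,36] → ·
    (2,2)@(5, 5): e=[110,22,0] → #  [on edge]
    (6,2)@(13, 5): e=[-18,102,48] → ·
    (1,3)@(3, 7): e=[154,-22,0] → ·  [on edge]
    (2,3)@(5, 7): e=[122,-2,12] → ·
    (3,3)@(7, 7): e=[90,18,24] → #
    (6,3)@(13, 7): e=[-6,78,60] → ·
    (0,4)@(1, 9): e=[198,-66,0] → ·  [on edge]
  covered (18 px):
    · · · · # · · · · · · ·
    · · · # # # · · · · · ·
    · · # # # # · · · · · ·
    · · · # # # · · · · · ·
    · · · · # # # · · · · ·
    · · · · · # # · · · · ·
    · · · · · · # · · · · ·
    · · · · · · · # · · · ·
    · · · · · · · · · · · ·
    · · · · · · · · · · · ·
    · · · · · · · · · · · ·
    · · · · · · · · · · · ·
T1:
  2·area = 132  (B↔C swapped to make it positive)
  edge (4, 6)→(16, 16): d=(12,10) right/bottom  bias=-1
  edge (16, 16)→(10, 22): d=(-6,6) right/bottom  bias=-1
  edge (10, 22)→(4, 6): d=(-6,-16) top-left  bias=+0
    (2,3)@(5, 7): e=[2,120,10] → #
    (3,3)@(7, 7): e=[-18,108,42] → ·
    (2,4)@(5, 9): e=[26,108,-2] → ·
    (3,4)@(7, 9): e=[6,96,30] → #
    (4,4)@(9, 9): e=[-14,84,62] → ·
    (11,4)@(23, 9): e=[-154,0,286] → ·  [on edge]
    (3,5)@(7, 11): e=[30,84,18] → #
    (4,5)@(9, 11): e=[10,72,50] → #
    (5,5)@(11, 11): e=[-10,60,82] → ·
    (10,5)@(21, 11): e=[-110,0,242] → ·  [on edge]
    (3,6)@(7, 13): e=[54,72,6] → #
    (5,6)@(11, 13): e=[14,48,70] → #
    (9,6)@(19, 13): e=[-66,0,198] → ·  [on edge]
    (8,7)@(17, 15): e=[-22,0,154] → ·  [on edge]
    (7,8)@(15, 17): e=[22,0,110] → ·  [on edge]
    (6,9)@(13, 19): e=[66,0,66] → ·  [on edge]
    (5,10)@(11, 21): e=[110,0,22] → ·  [on edge]
    (4,11)@(9, 23): e=[154,0,-22] → ·  [on edge]
  covered (15 px):
    · · · · · · · · · · · ·
    · · · · · · · · · · · ·
    · · · · · · · · · · · ·
    · · # · · · · · · · · ·
    · · · # · · · · · · · ·
    · · · # # · · · · · · ·
    · · · # # # · · · · · ·
    · · · · # # # · · · · ·
    · · · · # # # · · · · ·
    · · · · # # · · · · · ·
    · · · · · · · · · · · ·
    · · · · · · · · · · · ·
T2:
  2·area = 354
  edge (24, 20)→(3, 19): d=(-21,-1) top-left  bias=+0
  edge (3, 19)→(0, 2): d=(-3,-17) top-left  bias=+0
  edge (0, 2)→(24, 20): d=(24,18) right/bottom  bias=-1
    (0,1)@(1, 3): e=[334,14,6] → #
    (1,1)@(3, 3): e=[336,48,-30] → ·
    (0,2)@(1, 5): e=[292,8,54] → #
    (1,2)@(3, 5): e=[294,42,18] → #
    (2,2)@(5, 5): e=[296,76,-18] → ·
    (0,3)@(1, 7): e=[250,2,102] → #
    (2,3)@(5, 7): e=[254,70,30] → #
    (3,3)@(7, 7): e=[256,104,-6] → ·
    (0,4)@(1, 9): e=[208,-4,150] → ·
    (1,4)@(3, 9): e=[210,30,114] → #
    (3,4)@(7, 9): e=[214,98,42] → #
    (4,4)@(9, 9): e=[216,132,6] → #
    (1,9)@(3, 19): e=[0,0,354] → #  [on edge]
  covered (48 px):
    · · · · · · · · · · · ·
    # · · · · · · · · · · ·
    # # · · · · · · · · · ·
    # # # · · · · · · · · ·
    · # # # # · · · · · · ·
    · # # # # # · · · · · ·
    · # # # # # # · · · · ·
    · # # # # # # # # · · ·
    · # # # # # # # # # · ·
    · # # # # # # # # # # ·
    · · · · · · · · · · · ·
    · · · · · · · · · · · ·

Z-buffer (winner per pixel, '.' = empty):
  . . . . 0 . . . . . . .
  2 . . 0 0 0 . . . . . .
  2 2 0 0 0 0 . . . . . .
  2 2 2 0 0 0 . . . . . .
  . 2 2 2 2 0 0 . . . . .
  . 2 2 2 2 2 0 . . . . .
  . 2 2 2 2 2 2 . . . . .
  . 2 2 2 2 2 2 2 2 . . .
  . 2 2 2 2 2 2 2 2 2 . .
  . 2 2 2 2 2 2 2 2 2 2 .
  . . . . . . . . . . . .
  . . . . . . . . . . . .

Result: 0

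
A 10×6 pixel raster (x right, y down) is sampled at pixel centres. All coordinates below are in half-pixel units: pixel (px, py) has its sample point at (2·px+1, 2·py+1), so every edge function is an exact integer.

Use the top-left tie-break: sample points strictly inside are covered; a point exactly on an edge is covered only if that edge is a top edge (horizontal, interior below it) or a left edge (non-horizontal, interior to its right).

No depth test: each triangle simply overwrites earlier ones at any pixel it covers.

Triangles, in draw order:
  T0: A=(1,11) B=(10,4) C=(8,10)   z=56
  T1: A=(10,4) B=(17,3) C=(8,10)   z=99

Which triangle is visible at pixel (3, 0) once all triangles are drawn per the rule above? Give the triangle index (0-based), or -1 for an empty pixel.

T0:
  2·area = 40
  edge (1, 11)→(10, 4): d=(9,-7) top-left  bias=+0
  edge (10, 4)→(8, 10): d=(-2,6) right/bottom  bias=-1
  edge (8, 10)→(1, 11): d=(-7,1) right/bottom  bias=-1
    (5,0)@(11, 1): e=[-20,0,60] → .  [on edge]
    (4,2)@(9, 5): e=[2,4,34] → X
    (5,2)@(11, 5): e=[16,-8,32] → .
    (3,3)@(7, 7): e=[6,12,22] → X
    (4,3)@(9, 7): e=[20,0,20] → .  [on edge]
    (2,4)@(5, 9): e=[10,20,10] → X
    (4,4)@(9, 9): e=[38,-4,6] → .
    (7,4)@(15, 9): e=[80,-40,0] → .  [on edge]
    (0,5)@(1, 11): e=[0,40,0] → .  [on edge]
    (2,5)@(5, 11): e=[28,16,-4] → .
    (3,5)@(7, 11): e=[42,4,-6] → .
  covered (4 px):
    . . . . . . . . . .
    . . . . . . . . . .
    . . . . X . . . . .
    . . . X . . . . . .
    . . X X . . . . . .
    . . . . . . . . . .
T1:
  2·area = 40
  edge (10, 4)→(17, 3): d=(7,-1) top-left  bias=+0
  edge (17, 3)→(8, 10): d=(-9,7) right/bottom  bias=-1
  edge (8, 10)→(10, 4): d=(2,-6) top-left  bias=+0
    (5,0)@(11, 1): e=[-20,60,0] → .  [on edge]
    (8,1)@(17, 3): e=[0,0,40] → .  [on edge]
    (1,2)@(3, 5): e=[0,80,-40] → .  [on edge]
    (5,2)@(11, 5): e=[8,24,8] → X
    (6,2)@(13, 5): e=[10,10,20] → X
    (7,2)@(15, 5): e=[12,-4,32] → .
    (4,3)@(9, 7): e=[20,20,0] → X  [on edge]
    (6,3)@(13, 7): e=[24,-8,24] → .
    (4,4)@(9, 9): e=[34,2,4] → X
    (5,4)@(11, 9): e=[36,-12,16] → .
    (4,5)@(9, 11): e=[48,-16,8] → .
  covered (5 px):
    . . . . . . . . . .
    . . . . . . . . . .
    . . . . . X X . . .
    . . . . X X . . . .
    . . . . X . . . . .
    . . . . . . . . . .

Z-buffer (winner per pixel, '.' = empty):
  . . . . . . . . . .
  . . . . . . . . . .
  . . . . 0 1 1 . . .
  . . . 0 1 1 . . . .
  . . 0 0 1 . . . . .
  . . . . . . . . . .

Final: -1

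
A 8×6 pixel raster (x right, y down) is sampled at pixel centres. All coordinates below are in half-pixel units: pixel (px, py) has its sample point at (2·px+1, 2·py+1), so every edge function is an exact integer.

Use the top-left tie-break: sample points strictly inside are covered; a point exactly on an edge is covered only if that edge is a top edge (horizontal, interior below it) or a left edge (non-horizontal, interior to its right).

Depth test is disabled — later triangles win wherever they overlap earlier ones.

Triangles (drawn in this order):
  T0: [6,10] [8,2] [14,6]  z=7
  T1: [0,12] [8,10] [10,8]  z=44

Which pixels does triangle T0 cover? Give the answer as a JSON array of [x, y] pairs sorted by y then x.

T0:
  2·area = 56
  edge (6, 10)→(8, 2): d=(2,-8) top-left  bias=+0
  edge (8, 2)→(14, 6): d=(6,4) right/bottom  bias=-1
  edge (14, 6)→(6, 10): d=(-8,4) right/bottom  bias=-1
    (4,1)@(9, 3): e=[10,2,44] → X
    (5,1)@(11, 3): e=[26,-6,36] → .
    (4,2)@(9, 5): e=[14,14,28] → X
    (5,2)@(11, 5): e=[30,6,20] → X
    (6,2)@(13, 5): e=[46,-2,12] → .
    (3,3)@(7, 7): e=[2,34,20] → X
    (6,3)@(13, 7): e=[50,10,-4] → .
    (3,4)@(7, 9): e=[6,46,4] → X
    (4,4)@(9, 9): e=[22,38,-4] → .
    (5,4)@(11, 9): e=[38,30,-12] → .
    (3,5)@(7, 11): e=[10,58,-12] → .
  covered (7 px):
    . . . . . . . .
    . . . . X . . .
    . . . . X X . .
    . . . X X X . .
    . . . X . . . .
    . . . . . . . .
T1:
  2·area = 12  (B↔C swapped to make it positive)
  edge (0, 12)→(10, 8): d=(10,-4) top-left  bias=+0
  edge (10, 8)→(8, 10): d=(-2,2) right/bottom  bias=-1
  edge (8, 10)→(0, 12): d=(-8,2) right/bottom  bias=-1
    (7,1)@(15, 3): e=[-30,0,42] → .  [on edge]
    (6,2)@(13, 5): e=[-18,0,30] → .  [on edge]
    (5,3)@(11, 7): e=[-6,0,18] → .  [on edge]
    (4,4)@(9, 9): e=[6,0,6] → .  [on edge]
    (1,5)@(3, 11): e=[2,8,2] → X
    (2,5)@(5, 11): e=[10,4,-2] → .
    (3,5)@(7, 11): e=[18,0,-6] → .  [on edge]
  covered (1 px):
    . . . . . . . .
    . . . . . . . .
    . . . . . . . .
    . . . . . . . .
    . . . . . . . .
    . X . . . . . .

Final: [[4,1],[4,2],[5,2],[3,3],[4,3],[5,3],[3,4]]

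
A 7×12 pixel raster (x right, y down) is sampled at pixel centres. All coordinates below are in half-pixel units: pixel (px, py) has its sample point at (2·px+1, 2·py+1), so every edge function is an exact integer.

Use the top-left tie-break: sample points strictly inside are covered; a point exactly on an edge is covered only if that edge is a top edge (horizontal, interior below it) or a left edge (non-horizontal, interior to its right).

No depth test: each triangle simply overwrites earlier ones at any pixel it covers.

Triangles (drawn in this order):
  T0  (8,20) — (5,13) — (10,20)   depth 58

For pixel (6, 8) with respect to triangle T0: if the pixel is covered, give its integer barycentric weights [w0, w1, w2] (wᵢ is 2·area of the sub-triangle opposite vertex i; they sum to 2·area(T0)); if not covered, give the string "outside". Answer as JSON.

T0:
  2·area = 14
  edge (8, 20)→(5, 13): d=(-3,-7) top-left  bias=+0
  edge (5, 13)→(10, 20): d=(5,7) right/bottom  bias=-1
  edge (10, 20)→(8, 20): d=(-2,0) right/bottom  bias=-1
    (2,6)@(5, 13): e=[0,0,14] → ·  [on edge]
    (3,8)@(7, 17): e=[2,6,6] → #
    (4,8)@(9, 17): e=[16,-8,6] → ·
    (3,9)@(7, 19): e=[-4,16,2] → ·
    (4,9)@(9, 19): e=[10,2,2] → #
    (5,9)@(11, 19): e=[24,-12,2] → ·
    (4,10)@(9, 21): e=[4,12,-2] → ·
  covered (2 px):
    · · · · · · ·
    · · · · · · ·
    · · · · · · ·
    · · · · · · ·
    · · · · · · ·
    · · · · · · ·
    · · · · · · ·
    · · · · · · ·
    · · · # · · ·
    · · · · # · ·
    · · · · · · ·
    · · · · · · ·

Answer: "outside"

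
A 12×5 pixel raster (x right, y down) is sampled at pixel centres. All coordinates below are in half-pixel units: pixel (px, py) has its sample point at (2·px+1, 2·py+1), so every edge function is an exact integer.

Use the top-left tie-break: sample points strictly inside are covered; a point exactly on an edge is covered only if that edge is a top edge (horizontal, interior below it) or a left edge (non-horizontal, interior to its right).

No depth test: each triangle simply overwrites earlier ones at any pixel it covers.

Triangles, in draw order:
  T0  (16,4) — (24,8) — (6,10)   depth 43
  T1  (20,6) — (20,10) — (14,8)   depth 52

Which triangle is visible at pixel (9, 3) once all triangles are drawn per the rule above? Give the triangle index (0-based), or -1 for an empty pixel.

T0:
  2·area = 88
  edge (16, 4)→(24, 8): d=(8,4) right/bottom  bias=-1
  edge (24, 8)→(6, 10): d=(-18,2) right/bottom  bias=-1
  edge (6, 10)→(16, 4): d=(10,-6) top-left  bias=+0
    (10,0)@(21, 1): e=[-44,132,0] → ·  [on edge]
    (7,2)@(15, 5): e=[12,72,4] → #
    (8,2)@(17, 5): e=[4,68,16] → #
    (9,2)@(19, 5): e=[-4,64,28] → ·
    (5,3)@(11, 7): e=[44,44,0] → #  [on edge]
    (6,3)@(13, 7): e=[36,40,12] → #
    (9,3)@(19, 7): e=[12,28,48] → #
    (10,3)@(21, 7): e=[4,24,60] → #
    (11,3)@(23, 7): e=[-4,20,72] → ·
    (4,4)@(9, 9): e=[68,12,8] → #
    (7,4)@(15, 9): e=[44,0,44] → ·  [on edge]
    (8,4)@(17, 9): e=[36,-4,56] → ·
  covered (11 px):
    · · · · · · · · · · · ·
    · · · · · · · · · · · ·
    · · · · · · · # # · · ·
    · · · · · # # # # # # ·
    · · · · # # # · · · · ·
T1:
  2·area = 24
  edge (20, 6)→(20, 10): d=(0,4) right/bottom  bias=-1
  edge (20, 10)→(14, 8): d=(-6,-2) top-left  bias=+0
  edge (14, 8)→(20, 6): d=(6,-2) top-left  bias=+0
    (2,2)@(5, 5): e=[60,0,-36] → ·  [on edge]
    (11,2)@(23, 5): e=[-12,36,0] → ·  [on edge]
    (5,3)@(11, 7): e=[36,0,-12] → ·  [on edge]
    (8,3)@(17, 7): e=[12,12,0] → #  [on edge]
    (9,3)@(19, 7): e=[4,16,4] → #
    (10,3)@(21, 7): e=[-4,20,8] → ·
    (5,4)@(11, 9): e=[36,-12,0] → ·  [on edge]
    (8,4)@(17, 9): e=[12,0,12] → #  [on edge]
    (10,4)@(21, 9): e=[-4,8,20] → ·
  covered (4 px):
    · · · · · · · · · · · ·
    · · · · · · · · · · · ·
    · · · · · · · · · · · ·
    · · · · · · · · # # · ·
    · · · · · · · · # # · ·

Z-buffer (winner per pixel, '.' = empty):
  . . . . . . . . . . . .
  . . . . . . . . . . . .
  . . . . . . . 0 0 . . .
  . . . . . 0 0 0 1 1 0 .
  . . . . 0 0 0 . 1 1 . .

Answer: 1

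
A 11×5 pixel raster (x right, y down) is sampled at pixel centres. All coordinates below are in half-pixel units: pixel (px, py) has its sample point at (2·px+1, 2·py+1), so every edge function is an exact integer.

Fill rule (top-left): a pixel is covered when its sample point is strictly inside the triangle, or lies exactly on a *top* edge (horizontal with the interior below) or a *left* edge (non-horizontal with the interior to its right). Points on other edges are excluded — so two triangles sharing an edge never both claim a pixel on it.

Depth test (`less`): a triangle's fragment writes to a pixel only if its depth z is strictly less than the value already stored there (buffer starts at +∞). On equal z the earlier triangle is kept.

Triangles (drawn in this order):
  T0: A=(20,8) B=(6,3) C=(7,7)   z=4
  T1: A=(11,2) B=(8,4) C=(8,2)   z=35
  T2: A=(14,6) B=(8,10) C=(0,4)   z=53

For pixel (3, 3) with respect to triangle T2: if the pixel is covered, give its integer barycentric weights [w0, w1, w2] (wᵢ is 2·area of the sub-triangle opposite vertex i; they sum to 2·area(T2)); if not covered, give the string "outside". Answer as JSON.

T0:
  2·area = 51  (B↔C swapped to make it positive)
  edge (20, 8)→(7, 7): d=(-13,-1) top-left  bias=+0
  edge (7, 7)→(6, 3): d=(-1,-4) top-left  bias=+0
  edge (6, 3)→(20, 8): d=(14,5) right/bottom  bias=-1
    (3,2)@(7, 5): e=[26,2,23] → █
    (4,2)@(9, 5): e=[28,10,13] → █
    (5,2)@(11, 5): e=[30,18,3] → █
    (6,2)@(13, 5): e=[32,26,-7] → ·
    (3,3)@(7, 7): e=[0,0,51] → █  [on edge]
    (6,3)@(13, 7): e=[6,24,21] → █
    (7,3)@(15, 7): e=[8,32,11] → █
    (8,3)@(17, 7): e=[10,40,1] → █
    (9,3)@(19, 7): e=[12,48,-9] → ·
    (3,4)@(7, 9): e=[-26,-2,79] → ·
    (4,4)@(9, 9): e=[-24,6,69] → ·
    (5,4)@(11, 9): e=[-22,14,59] → ·
  covered (9 px):
    · · · · · · · · · · ·
    · · · · · · · · · · ·
    · · · █ █ █ · · · · ·
    · · · █ █ █ █ █ █ · ·
    · · · · · · · · · · ·
T1:
  2·area = 6
  edge (11, 2)→(8, 4): d=(-3,2) right/bottom  bias=-1
  edge (8, 4)→(8, 2): d=(0,-2) top-left  bias=+0
  edge (8, 2)→(11, 2): d=(3,0) top-left  bias=+0
    (4,1)@(9, 3): e=[1,2,3] → █
    (5,1)@(11, 3): e=[-3,6,3] → ·
    (4,2)@(9, 5): e=[-5,2,9] → ·
  covered (1 px):
    · · · · · · · · · · ·
    · · · · █ · · · · · ·
    · · · · · · · · · · ·
    · · · · · · · · · · ·
    · · · · · · · · · · ·
T2:
  2·area = 68
  edge (14, 6)→(8, 10): d=(-6,4) right/bottom  bias=-1
  edge (8, 10)→(0, 4): d=(-8,-6) top-left  bias=+0
  edge (0, 4)→(14, 6): d=(14,2) right/bottom  bias=-1
    (1,2)@(3, 5): e=[50,10,8] → █
    (2,2)@(5, 5): e=[42,22,4] → █
    (3,2)@(7, 5): e=[34,34,0] → ·  [on edge]
    (1,3)@(3, 7): e=[38,-6,36] → ·
    (2,3)@(5, 7): e=[30,6,32] → █
    (3,3)@(7, 7): e=[22,18,28] → █
    (4,3)@(9, 7): e=[14,30,24] → █
    (5,3)@(11, 7): e=[6,42,20] → █
    (6,3)@(13, 7): e=[-2,54,16] → ·
    (10,3)@(21, 7): e=[-34,102,0] → ·  [on edge]
    (2,4)@(5, 9): e=[18,-10,60] → ·
    (3,4)@(7, 9): e=[10,2,56] → █
  covered (8 px):
    · · · · · · · · · · ·
    · · · · · · · · · · ·
    · █ █ · · · · · · · ·
    · · █ █ █ █ · · · · ·
    · · · █ █ · · · · · ·

Result: [18,28,22]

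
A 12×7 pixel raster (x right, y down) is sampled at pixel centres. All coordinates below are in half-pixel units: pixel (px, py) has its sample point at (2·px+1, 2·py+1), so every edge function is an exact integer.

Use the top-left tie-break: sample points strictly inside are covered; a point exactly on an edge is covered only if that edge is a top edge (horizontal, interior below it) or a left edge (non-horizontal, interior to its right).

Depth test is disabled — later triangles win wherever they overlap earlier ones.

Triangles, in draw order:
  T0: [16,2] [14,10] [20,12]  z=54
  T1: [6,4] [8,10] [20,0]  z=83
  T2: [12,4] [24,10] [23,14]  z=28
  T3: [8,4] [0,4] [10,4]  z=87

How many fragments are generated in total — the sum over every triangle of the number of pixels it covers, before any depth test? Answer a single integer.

T0:
  2·area = 52  (B↔C swapped to make it positive)
  edge (16, 2)→(20, 12): d=(4,10) right/bottom  bias=-1
  edge (20, 12)→(14, 10): d=(-6,-2) top-left  bias=+0
  edge (14, 10)→(16, 2): d=(2,-8) top-left  bias=+0
    (8,2)@(17, 5): e=[2,36,14] → X
    (9,2)@(19, 5): e=[-18,40,30] → .
    (2,3)@(5, 7): e=[130,0,-78] → .  [on edge]
    (7,3)@(15, 7): e=[30,20,2] → X
    (9,3)@(19, 7): e=[-10,28,34] → .
    (5,4)@(11, 9): e=[78,0,-26] → .  [on edge]
    (7,4)@(15, 9): e=[38,8,6] → X
    (9,4)@(19, 9): e=[-2,16,38] → .
    (7,5)@(15, 11): e=[46,-4,10] → .
    (8,5)@(17, 11): e=[26,0,26] → X  [on edge]
    (9,5)@(19, 11): e=[6,4,42] → X
    (10,5)@(21, 11): e=[-14,8,58] → .
    (11,6)@(23, 13): e=[-26,0,78] → .  [on edge]
  covered (7 px):
    . . . . . . . . . . . .
    . . . . . . . . . . . .
    . . . . . . . . X . . .
    . . . . . . . X X . . .
    . . . . . . . X X . . .
    . . . . . . . . X X . .
    . . . . . . . . . . . .
T1:
  2·area = 92  (B↔C swapped to make it positive)
  edge (6, 4)→(20, 0): d=(14,-4) top-left  bias=+0
  edge (20, 0)→(8, 10): d=(-12,10) right/bottom  bias=-1
  edge (8, 10)→(6, 4): d=(-2,-6) top-left  bias=+0
    (2,0)@(5, 1): e=[-46,138,0] → .  [on edge]
    (8,0)@(17, 1): e=[2,18,72] → X
    (9,0)@(19, 1): e=[10,-2,84] → .
    (5,1)@(11, 3): e=[6,54,32] → X
    (6,1)@(13, 3): e=[14,34,44] → X
    (7,1)@(15, 3): e=[22,14,56] → X
    (8,1)@(17, 3): e=[30,-6,68] → .
    (3,2)@(7, 5): e=[18,70,4] → X
    (4,2)@(9, 5): e=[26,50,16] → X
    (7,2)@(15, 5): e=[50,-10,52] → .
    (3,3)@(7, 7): e=[46,46,0] → X  [on edge]
    (6,3)@(13, 7): e=[70,-14,36] → .
    (4,6)@(9, 13): e=[138,-46,0] → .  [on edge]
  covered (12 px):
    . . . . . . . . X . . .
    . . . . . X X X . . . .
    . . . X X X X . . . . .
    . . . X X X . . . . . .
    . . . . X . . . . . . .
    . . . . . . . . . . . .
    . . . . . . . . . . . .
T2:
  2·area = 54
  edge (12, 4)→(24, 10): d=(12,6) right/bottom  bias=-1
  edge (24, 10)→(23, 14): d=(-1,4) right/bottom  bias=-1
  edge (23, 14)→(12, 4): d=(-11,-10) top-left  bias=+0
    (8,3)@(17, 7): e=[6,31,17] → X
    (9,3)@(19, 7): e=[-6,23,37] → .
    (8,4)@(17, 9): e=[30,29,-5] → .
    (9,4)@(19, 9): e=[18,21,15] → X
    (10,4)@(21, 9): e=[6,13,35] → X
    (11,4)@(23, 9): e=[-6,5,55] → .
    (9,5)@(19, 11): e=[42,19,-7] → .
    (10,5)@(21, 11): e=[30,11,13] → X
    (11,5)@(23, 11): e=[18,3,33] → X
    (10,6)@(21, 13): e=[54,9,-9] → .
    (11,6)@(23, 13): e=[42,1,11] → X
  covered (6 px):
    . . . . . . . . . . . .
    . . . . . . . . . . . .
    . . . . . . . . . . . .
    . . . . . . . . X . . .
    . . . . . . . . . X X .
    . . . . . . . . . . X X
    . . . . . . . . . . . X
T3:
  degenerate (2·area = 0) — covers nothing

Result: 25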